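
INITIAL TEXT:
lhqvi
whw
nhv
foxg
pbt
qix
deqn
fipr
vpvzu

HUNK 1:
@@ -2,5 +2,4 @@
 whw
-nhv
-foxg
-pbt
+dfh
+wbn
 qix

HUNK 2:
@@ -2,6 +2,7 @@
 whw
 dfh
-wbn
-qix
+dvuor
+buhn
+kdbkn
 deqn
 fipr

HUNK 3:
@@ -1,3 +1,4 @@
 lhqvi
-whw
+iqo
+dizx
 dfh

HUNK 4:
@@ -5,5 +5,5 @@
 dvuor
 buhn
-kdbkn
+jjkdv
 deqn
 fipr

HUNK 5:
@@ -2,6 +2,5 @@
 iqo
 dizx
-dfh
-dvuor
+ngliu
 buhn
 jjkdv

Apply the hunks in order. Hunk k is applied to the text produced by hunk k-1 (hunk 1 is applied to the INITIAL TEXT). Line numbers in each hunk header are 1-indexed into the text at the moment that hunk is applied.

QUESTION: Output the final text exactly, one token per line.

Answer: lhqvi
iqo
dizx
ngliu
buhn
jjkdv
deqn
fipr
vpvzu

Derivation:
Hunk 1: at line 2 remove [nhv,foxg,pbt] add [dfh,wbn] -> 8 lines: lhqvi whw dfh wbn qix deqn fipr vpvzu
Hunk 2: at line 2 remove [wbn,qix] add [dvuor,buhn,kdbkn] -> 9 lines: lhqvi whw dfh dvuor buhn kdbkn deqn fipr vpvzu
Hunk 3: at line 1 remove [whw] add [iqo,dizx] -> 10 lines: lhqvi iqo dizx dfh dvuor buhn kdbkn deqn fipr vpvzu
Hunk 4: at line 5 remove [kdbkn] add [jjkdv] -> 10 lines: lhqvi iqo dizx dfh dvuor buhn jjkdv deqn fipr vpvzu
Hunk 5: at line 2 remove [dfh,dvuor] add [ngliu] -> 9 lines: lhqvi iqo dizx ngliu buhn jjkdv deqn fipr vpvzu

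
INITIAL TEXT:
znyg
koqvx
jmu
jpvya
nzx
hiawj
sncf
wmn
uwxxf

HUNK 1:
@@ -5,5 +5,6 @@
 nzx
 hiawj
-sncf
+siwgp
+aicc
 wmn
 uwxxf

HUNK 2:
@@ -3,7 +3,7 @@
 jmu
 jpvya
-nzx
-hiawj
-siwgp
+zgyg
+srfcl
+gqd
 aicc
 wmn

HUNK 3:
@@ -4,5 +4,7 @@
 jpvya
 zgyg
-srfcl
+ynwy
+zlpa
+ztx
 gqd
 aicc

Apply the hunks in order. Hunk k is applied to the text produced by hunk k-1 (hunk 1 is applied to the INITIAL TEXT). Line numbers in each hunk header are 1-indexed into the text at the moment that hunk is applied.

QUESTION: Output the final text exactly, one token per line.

Answer: znyg
koqvx
jmu
jpvya
zgyg
ynwy
zlpa
ztx
gqd
aicc
wmn
uwxxf

Derivation:
Hunk 1: at line 5 remove [sncf] add [siwgp,aicc] -> 10 lines: znyg koqvx jmu jpvya nzx hiawj siwgp aicc wmn uwxxf
Hunk 2: at line 3 remove [nzx,hiawj,siwgp] add [zgyg,srfcl,gqd] -> 10 lines: znyg koqvx jmu jpvya zgyg srfcl gqd aicc wmn uwxxf
Hunk 3: at line 4 remove [srfcl] add [ynwy,zlpa,ztx] -> 12 lines: znyg koqvx jmu jpvya zgyg ynwy zlpa ztx gqd aicc wmn uwxxf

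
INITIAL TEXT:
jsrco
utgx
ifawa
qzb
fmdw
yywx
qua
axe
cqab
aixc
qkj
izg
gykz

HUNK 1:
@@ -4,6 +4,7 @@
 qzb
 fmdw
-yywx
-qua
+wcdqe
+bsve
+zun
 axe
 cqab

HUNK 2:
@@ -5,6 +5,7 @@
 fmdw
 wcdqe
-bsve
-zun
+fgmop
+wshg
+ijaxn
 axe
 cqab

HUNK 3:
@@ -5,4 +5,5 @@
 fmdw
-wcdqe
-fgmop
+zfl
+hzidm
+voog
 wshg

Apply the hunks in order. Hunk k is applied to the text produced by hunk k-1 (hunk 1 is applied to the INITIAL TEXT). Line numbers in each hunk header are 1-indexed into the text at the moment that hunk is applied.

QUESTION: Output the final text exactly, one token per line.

Answer: jsrco
utgx
ifawa
qzb
fmdw
zfl
hzidm
voog
wshg
ijaxn
axe
cqab
aixc
qkj
izg
gykz

Derivation:
Hunk 1: at line 4 remove [yywx,qua] add [wcdqe,bsve,zun] -> 14 lines: jsrco utgx ifawa qzb fmdw wcdqe bsve zun axe cqab aixc qkj izg gykz
Hunk 2: at line 5 remove [bsve,zun] add [fgmop,wshg,ijaxn] -> 15 lines: jsrco utgx ifawa qzb fmdw wcdqe fgmop wshg ijaxn axe cqab aixc qkj izg gykz
Hunk 3: at line 5 remove [wcdqe,fgmop] add [zfl,hzidm,voog] -> 16 lines: jsrco utgx ifawa qzb fmdw zfl hzidm voog wshg ijaxn axe cqab aixc qkj izg gykz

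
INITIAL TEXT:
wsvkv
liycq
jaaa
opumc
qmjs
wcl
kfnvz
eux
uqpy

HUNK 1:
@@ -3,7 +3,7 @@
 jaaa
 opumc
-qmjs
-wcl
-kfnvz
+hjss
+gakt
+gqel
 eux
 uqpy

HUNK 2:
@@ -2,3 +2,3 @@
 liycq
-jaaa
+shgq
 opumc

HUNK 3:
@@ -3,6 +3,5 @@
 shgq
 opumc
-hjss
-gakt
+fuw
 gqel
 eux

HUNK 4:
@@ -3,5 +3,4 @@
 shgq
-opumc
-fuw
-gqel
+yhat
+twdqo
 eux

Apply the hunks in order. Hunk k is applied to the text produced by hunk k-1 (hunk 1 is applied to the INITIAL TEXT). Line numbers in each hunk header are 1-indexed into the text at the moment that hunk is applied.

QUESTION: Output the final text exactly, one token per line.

Answer: wsvkv
liycq
shgq
yhat
twdqo
eux
uqpy

Derivation:
Hunk 1: at line 3 remove [qmjs,wcl,kfnvz] add [hjss,gakt,gqel] -> 9 lines: wsvkv liycq jaaa opumc hjss gakt gqel eux uqpy
Hunk 2: at line 2 remove [jaaa] add [shgq] -> 9 lines: wsvkv liycq shgq opumc hjss gakt gqel eux uqpy
Hunk 3: at line 3 remove [hjss,gakt] add [fuw] -> 8 lines: wsvkv liycq shgq opumc fuw gqel eux uqpy
Hunk 4: at line 3 remove [opumc,fuw,gqel] add [yhat,twdqo] -> 7 lines: wsvkv liycq shgq yhat twdqo eux uqpy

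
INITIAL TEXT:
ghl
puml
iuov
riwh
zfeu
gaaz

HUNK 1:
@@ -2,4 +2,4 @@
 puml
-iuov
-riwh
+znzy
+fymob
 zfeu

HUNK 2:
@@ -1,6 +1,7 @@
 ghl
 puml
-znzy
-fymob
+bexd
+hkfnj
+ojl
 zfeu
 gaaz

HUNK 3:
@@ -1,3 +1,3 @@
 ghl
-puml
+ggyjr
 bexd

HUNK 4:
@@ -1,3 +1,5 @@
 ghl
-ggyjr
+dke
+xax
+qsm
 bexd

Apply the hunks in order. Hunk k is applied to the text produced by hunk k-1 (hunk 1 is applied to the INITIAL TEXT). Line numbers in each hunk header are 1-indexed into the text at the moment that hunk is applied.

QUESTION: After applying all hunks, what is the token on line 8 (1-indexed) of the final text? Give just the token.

Hunk 1: at line 2 remove [iuov,riwh] add [znzy,fymob] -> 6 lines: ghl puml znzy fymob zfeu gaaz
Hunk 2: at line 1 remove [znzy,fymob] add [bexd,hkfnj,ojl] -> 7 lines: ghl puml bexd hkfnj ojl zfeu gaaz
Hunk 3: at line 1 remove [puml] add [ggyjr] -> 7 lines: ghl ggyjr bexd hkfnj ojl zfeu gaaz
Hunk 4: at line 1 remove [ggyjr] add [dke,xax,qsm] -> 9 lines: ghl dke xax qsm bexd hkfnj ojl zfeu gaaz
Final line 8: zfeu

Answer: zfeu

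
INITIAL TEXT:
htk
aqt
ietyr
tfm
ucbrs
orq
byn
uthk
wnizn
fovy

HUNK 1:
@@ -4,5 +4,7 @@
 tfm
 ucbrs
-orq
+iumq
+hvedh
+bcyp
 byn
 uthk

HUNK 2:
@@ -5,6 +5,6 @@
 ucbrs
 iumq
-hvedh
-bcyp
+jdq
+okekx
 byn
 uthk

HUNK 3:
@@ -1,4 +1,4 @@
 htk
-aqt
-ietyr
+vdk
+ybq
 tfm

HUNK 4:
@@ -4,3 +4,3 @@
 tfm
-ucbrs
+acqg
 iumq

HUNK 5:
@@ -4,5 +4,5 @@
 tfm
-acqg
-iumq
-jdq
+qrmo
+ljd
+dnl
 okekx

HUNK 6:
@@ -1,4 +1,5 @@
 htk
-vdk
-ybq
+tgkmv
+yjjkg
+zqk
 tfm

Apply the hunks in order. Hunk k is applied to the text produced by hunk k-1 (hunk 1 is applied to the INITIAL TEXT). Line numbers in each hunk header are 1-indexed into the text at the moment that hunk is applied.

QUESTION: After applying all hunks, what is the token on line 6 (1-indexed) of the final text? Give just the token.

Answer: qrmo

Derivation:
Hunk 1: at line 4 remove [orq] add [iumq,hvedh,bcyp] -> 12 lines: htk aqt ietyr tfm ucbrs iumq hvedh bcyp byn uthk wnizn fovy
Hunk 2: at line 5 remove [hvedh,bcyp] add [jdq,okekx] -> 12 lines: htk aqt ietyr tfm ucbrs iumq jdq okekx byn uthk wnizn fovy
Hunk 3: at line 1 remove [aqt,ietyr] add [vdk,ybq] -> 12 lines: htk vdk ybq tfm ucbrs iumq jdq okekx byn uthk wnizn fovy
Hunk 4: at line 4 remove [ucbrs] add [acqg] -> 12 lines: htk vdk ybq tfm acqg iumq jdq okekx byn uthk wnizn fovy
Hunk 5: at line 4 remove [acqg,iumq,jdq] add [qrmo,ljd,dnl] -> 12 lines: htk vdk ybq tfm qrmo ljd dnl okekx byn uthk wnizn fovy
Hunk 6: at line 1 remove [vdk,ybq] add [tgkmv,yjjkg,zqk] -> 13 lines: htk tgkmv yjjkg zqk tfm qrmo ljd dnl okekx byn uthk wnizn fovy
Final line 6: qrmo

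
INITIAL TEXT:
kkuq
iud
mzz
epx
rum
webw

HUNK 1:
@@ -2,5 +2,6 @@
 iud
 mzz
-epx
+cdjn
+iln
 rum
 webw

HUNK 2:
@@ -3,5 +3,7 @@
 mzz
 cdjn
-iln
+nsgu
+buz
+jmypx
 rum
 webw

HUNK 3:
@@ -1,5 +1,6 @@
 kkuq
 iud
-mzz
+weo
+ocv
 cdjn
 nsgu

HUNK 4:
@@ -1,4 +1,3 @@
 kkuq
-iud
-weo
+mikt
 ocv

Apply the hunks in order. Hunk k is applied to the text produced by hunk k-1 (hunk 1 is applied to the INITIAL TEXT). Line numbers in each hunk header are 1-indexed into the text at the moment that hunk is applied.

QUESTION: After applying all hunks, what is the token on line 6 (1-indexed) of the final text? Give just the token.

Answer: buz

Derivation:
Hunk 1: at line 2 remove [epx] add [cdjn,iln] -> 7 lines: kkuq iud mzz cdjn iln rum webw
Hunk 2: at line 3 remove [iln] add [nsgu,buz,jmypx] -> 9 lines: kkuq iud mzz cdjn nsgu buz jmypx rum webw
Hunk 3: at line 1 remove [mzz] add [weo,ocv] -> 10 lines: kkuq iud weo ocv cdjn nsgu buz jmypx rum webw
Hunk 4: at line 1 remove [iud,weo] add [mikt] -> 9 lines: kkuq mikt ocv cdjn nsgu buz jmypx rum webw
Final line 6: buz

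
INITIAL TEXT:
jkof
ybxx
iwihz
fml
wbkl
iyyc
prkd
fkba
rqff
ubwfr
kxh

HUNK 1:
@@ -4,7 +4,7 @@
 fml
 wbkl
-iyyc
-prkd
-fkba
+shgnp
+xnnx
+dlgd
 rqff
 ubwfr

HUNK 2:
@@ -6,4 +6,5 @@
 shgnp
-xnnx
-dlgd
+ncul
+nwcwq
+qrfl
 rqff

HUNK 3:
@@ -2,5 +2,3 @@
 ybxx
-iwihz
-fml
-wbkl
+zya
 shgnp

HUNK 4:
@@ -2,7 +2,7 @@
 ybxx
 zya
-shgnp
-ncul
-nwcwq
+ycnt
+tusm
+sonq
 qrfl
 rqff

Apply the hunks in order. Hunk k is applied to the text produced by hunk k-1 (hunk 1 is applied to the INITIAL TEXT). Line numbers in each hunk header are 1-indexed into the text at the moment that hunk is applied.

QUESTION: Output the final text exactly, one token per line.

Answer: jkof
ybxx
zya
ycnt
tusm
sonq
qrfl
rqff
ubwfr
kxh

Derivation:
Hunk 1: at line 4 remove [iyyc,prkd,fkba] add [shgnp,xnnx,dlgd] -> 11 lines: jkof ybxx iwihz fml wbkl shgnp xnnx dlgd rqff ubwfr kxh
Hunk 2: at line 6 remove [xnnx,dlgd] add [ncul,nwcwq,qrfl] -> 12 lines: jkof ybxx iwihz fml wbkl shgnp ncul nwcwq qrfl rqff ubwfr kxh
Hunk 3: at line 2 remove [iwihz,fml,wbkl] add [zya] -> 10 lines: jkof ybxx zya shgnp ncul nwcwq qrfl rqff ubwfr kxh
Hunk 4: at line 2 remove [shgnp,ncul,nwcwq] add [ycnt,tusm,sonq] -> 10 lines: jkof ybxx zya ycnt tusm sonq qrfl rqff ubwfr kxh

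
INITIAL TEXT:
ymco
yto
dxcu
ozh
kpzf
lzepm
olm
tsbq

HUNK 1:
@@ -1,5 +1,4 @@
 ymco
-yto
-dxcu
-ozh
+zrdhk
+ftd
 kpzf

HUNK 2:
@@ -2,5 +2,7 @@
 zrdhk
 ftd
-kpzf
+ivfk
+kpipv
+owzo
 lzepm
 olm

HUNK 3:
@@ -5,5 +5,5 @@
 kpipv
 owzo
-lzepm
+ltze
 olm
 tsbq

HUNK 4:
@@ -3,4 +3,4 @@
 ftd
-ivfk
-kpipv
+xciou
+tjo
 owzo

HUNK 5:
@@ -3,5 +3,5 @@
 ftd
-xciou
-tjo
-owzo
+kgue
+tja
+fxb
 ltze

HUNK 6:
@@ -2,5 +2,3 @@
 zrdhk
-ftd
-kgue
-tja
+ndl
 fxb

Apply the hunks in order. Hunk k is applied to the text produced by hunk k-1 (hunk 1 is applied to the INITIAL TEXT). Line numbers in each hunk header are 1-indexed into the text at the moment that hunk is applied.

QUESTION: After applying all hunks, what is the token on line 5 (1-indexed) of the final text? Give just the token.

Answer: ltze

Derivation:
Hunk 1: at line 1 remove [yto,dxcu,ozh] add [zrdhk,ftd] -> 7 lines: ymco zrdhk ftd kpzf lzepm olm tsbq
Hunk 2: at line 2 remove [kpzf] add [ivfk,kpipv,owzo] -> 9 lines: ymco zrdhk ftd ivfk kpipv owzo lzepm olm tsbq
Hunk 3: at line 5 remove [lzepm] add [ltze] -> 9 lines: ymco zrdhk ftd ivfk kpipv owzo ltze olm tsbq
Hunk 4: at line 3 remove [ivfk,kpipv] add [xciou,tjo] -> 9 lines: ymco zrdhk ftd xciou tjo owzo ltze olm tsbq
Hunk 5: at line 3 remove [xciou,tjo,owzo] add [kgue,tja,fxb] -> 9 lines: ymco zrdhk ftd kgue tja fxb ltze olm tsbq
Hunk 6: at line 2 remove [ftd,kgue,tja] add [ndl] -> 7 lines: ymco zrdhk ndl fxb ltze olm tsbq
Final line 5: ltze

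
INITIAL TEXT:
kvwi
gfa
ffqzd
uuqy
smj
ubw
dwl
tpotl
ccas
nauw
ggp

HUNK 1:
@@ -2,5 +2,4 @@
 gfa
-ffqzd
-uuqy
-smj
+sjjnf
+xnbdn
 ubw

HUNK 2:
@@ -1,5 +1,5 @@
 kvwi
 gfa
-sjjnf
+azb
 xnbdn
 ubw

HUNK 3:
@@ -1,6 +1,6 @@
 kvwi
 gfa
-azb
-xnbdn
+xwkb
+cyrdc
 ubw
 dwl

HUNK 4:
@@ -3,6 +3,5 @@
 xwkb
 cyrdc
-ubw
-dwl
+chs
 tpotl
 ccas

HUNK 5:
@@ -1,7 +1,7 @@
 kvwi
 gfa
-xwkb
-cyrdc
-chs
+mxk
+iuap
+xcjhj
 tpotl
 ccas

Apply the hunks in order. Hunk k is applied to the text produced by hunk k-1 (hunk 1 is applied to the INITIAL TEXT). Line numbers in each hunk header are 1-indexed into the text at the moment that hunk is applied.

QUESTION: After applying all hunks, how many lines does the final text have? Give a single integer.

Hunk 1: at line 2 remove [ffqzd,uuqy,smj] add [sjjnf,xnbdn] -> 10 lines: kvwi gfa sjjnf xnbdn ubw dwl tpotl ccas nauw ggp
Hunk 2: at line 1 remove [sjjnf] add [azb] -> 10 lines: kvwi gfa azb xnbdn ubw dwl tpotl ccas nauw ggp
Hunk 3: at line 1 remove [azb,xnbdn] add [xwkb,cyrdc] -> 10 lines: kvwi gfa xwkb cyrdc ubw dwl tpotl ccas nauw ggp
Hunk 4: at line 3 remove [ubw,dwl] add [chs] -> 9 lines: kvwi gfa xwkb cyrdc chs tpotl ccas nauw ggp
Hunk 5: at line 1 remove [xwkb,cyrdc,chs] add [mxk,iuap,xcjhj] -> 9 lines: kvwi gfa mxk iuap xcjhj tpotl ccas nauw ggp
Final line count: 9

Answer: 9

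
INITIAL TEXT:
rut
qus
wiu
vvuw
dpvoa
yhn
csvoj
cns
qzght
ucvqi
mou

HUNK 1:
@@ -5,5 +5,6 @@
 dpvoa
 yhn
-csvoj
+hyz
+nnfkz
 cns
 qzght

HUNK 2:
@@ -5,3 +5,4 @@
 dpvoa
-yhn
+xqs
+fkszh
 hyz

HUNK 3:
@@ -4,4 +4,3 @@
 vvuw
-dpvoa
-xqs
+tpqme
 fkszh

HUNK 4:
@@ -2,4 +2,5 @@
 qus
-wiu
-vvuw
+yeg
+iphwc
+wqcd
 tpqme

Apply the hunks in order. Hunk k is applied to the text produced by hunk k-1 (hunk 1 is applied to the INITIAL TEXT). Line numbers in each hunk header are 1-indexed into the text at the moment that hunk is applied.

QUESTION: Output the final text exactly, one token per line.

Answer: rut
qus
yeg
iphwc
wqcd
tpqme
fkszh
hyz
nnfkz
cns
qzght
ucvqi
mou

Derivation:
Hunk 1: at line 5 remove [csvoj] add [hyz,nnfkz] -> 12 lines: rut qus wiu vvuw dpvoa yhn hyz nnfkz cns qzght ucvqi mou
Hunk 2: at line 5 remove [yhn] add [xqs,fkszh] -> 13 lines: rut qus wiu vvuw dpvoa xqs fkszh hyz nnfkz cns qzght ucvqi mou
Hunk 3: at line 4 remove [dpvoa,xqs] add [tpqme] -> 12 lines: rut qus wiu vvuw tpqme fkszh hyz nnfkz cns qzght ucvqi mou
Hunk 4: at line 2 remove [wiu,vvuw] add [yeg,iphwc,wqcd] -> 13 lines: rut qus yeg iphwc wqcd tpqme fkszh hyz nnfkz cns qzght ucvqi mou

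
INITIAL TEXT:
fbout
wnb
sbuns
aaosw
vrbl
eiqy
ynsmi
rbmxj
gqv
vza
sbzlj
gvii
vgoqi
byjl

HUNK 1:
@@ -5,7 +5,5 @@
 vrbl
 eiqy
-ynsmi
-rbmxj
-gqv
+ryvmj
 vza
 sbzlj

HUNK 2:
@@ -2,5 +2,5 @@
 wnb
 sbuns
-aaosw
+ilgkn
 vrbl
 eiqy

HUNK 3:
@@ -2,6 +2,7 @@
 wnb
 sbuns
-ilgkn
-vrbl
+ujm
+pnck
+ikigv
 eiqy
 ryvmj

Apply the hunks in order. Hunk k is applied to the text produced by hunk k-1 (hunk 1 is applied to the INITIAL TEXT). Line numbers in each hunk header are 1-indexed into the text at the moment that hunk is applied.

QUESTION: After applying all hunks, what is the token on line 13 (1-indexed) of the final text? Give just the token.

Answer: byjl

Derivation:
Hunk 1: at line 5 remove [ynsmi,rbmxj,gqv] add [ryvmj] -> 12 lines: fbout wnb sbuns aaosw vrbl eiqy ryvmj vza sbzlj gvii vgoqi byjl
Hunk 2: at line 2 remove [aaosw] add [ilgkn] -> 12 lines: fbout wnb sbuns ilgkn vrbl eiqy ryvmj vza sbzlj gvii vgoqi byjl
Hunk 3: at line 2 remove [ilgkn,vrbl] add [ujm,pnck,ikigv] -> 13 lines: fbout wnb sbuns ujm pnck ikigv eiqy ryvmj vza sbzlj gvii vgoqi byjl
Final line 13: byjl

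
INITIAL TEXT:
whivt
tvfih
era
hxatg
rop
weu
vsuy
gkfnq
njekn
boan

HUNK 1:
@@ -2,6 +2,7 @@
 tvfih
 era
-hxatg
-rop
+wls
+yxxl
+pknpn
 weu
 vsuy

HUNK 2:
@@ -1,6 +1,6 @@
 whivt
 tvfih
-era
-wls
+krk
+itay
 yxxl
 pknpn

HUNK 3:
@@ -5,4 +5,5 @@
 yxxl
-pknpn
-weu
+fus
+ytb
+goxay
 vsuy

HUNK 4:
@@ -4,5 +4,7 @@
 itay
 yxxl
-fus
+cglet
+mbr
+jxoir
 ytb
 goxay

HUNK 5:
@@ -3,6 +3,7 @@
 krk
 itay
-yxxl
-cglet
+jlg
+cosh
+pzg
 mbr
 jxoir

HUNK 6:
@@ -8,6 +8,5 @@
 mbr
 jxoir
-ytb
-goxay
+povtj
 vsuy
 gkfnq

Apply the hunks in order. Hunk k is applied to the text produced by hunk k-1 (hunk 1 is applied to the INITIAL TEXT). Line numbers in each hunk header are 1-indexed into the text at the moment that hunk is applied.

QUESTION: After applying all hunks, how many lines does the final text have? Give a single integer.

Hunk 1: at line 2 remove [hxatg,rop] add [wls,yxxl,pknpn] -> 11 lines: whivt tvfih era wls yxxl pknpn weu vsuy gkfnq njekn boan
Hunk 2: at line 1 remove [era,wls] add [krk,itay] -> 11 lines: whivt tvfih krk itay yxxl pknpn weu vsuy gkfnq njekn boan
Hunk 3: at line 5 remove [pknpn,weu] add [fus,ytb,goxay] -> 12 lines: whivt tvfih krk itay yxxl fus ytb goxay vsuy gkfnq njekn boan
Hunk 4: at line 4 remove [fus] add [cglet,mbr,jxoir] -> 14 lines: whivt tvfih krk itay yxxl cglet mbr jxoir ytb goxay vsuy gkfnq njekn boan
Hunk 5: at line 3 remove [yxxl,cglet] add [jlg,cosh,pzg] -> 15 lines: whivt tvfih krk itay jlg cosh pzg mbr jxoir ytb goxay vsuy gkfnq njekn boan
Hunk 6: at line 8 remove [ytb,goxay] add [povtj] -> 14 lines: whivt tvfih krk itay jlg cosh pzg mbr jxoir povtj vsuy gkfnq njekn boan
Final line count: 14

Answer: 14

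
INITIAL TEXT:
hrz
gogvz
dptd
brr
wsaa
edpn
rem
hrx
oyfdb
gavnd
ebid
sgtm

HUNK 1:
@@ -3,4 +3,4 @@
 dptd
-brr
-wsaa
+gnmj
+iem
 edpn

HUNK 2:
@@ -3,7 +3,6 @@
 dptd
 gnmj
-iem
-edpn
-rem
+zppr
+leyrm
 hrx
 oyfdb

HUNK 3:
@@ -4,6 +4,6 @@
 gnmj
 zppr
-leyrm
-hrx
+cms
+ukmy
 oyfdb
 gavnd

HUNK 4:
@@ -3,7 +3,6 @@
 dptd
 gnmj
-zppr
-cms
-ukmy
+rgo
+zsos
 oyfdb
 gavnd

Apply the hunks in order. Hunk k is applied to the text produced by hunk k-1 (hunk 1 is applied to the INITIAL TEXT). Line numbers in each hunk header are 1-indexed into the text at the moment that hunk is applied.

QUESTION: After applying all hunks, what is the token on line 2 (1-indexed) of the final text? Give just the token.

Hunk 1: at line 3 remove [brr,wsaa] add [gnmj,iem] -> 12 lines: hrz gogvz dptd gnmj iem edpn rem hrx oyfdb gavnd ebid sgtm
Hunk 2: at line 3 remove [iem,edpn,rem] add [zppr,leyrm] -> 11 lines: hrz gogvz dptd gnmj zppr leyrm hrx oyfdb gavnd ebid sgtm
Hunk 3: at line 4 remove [leyrm,hrx] add [cms,ukmy] -> 11 lines: hrz gogvz dptd gnmj zppr cms ukmy oyfdb gavnd ebid sgtm
Hunk 4: at line 3 remove [zppr,cms,ukmy] add [rgo,zsos] -> 10 lines: hrz gogvz dptd gnmj rgo zsos oyfdb gavnd ebid sgtm
Final line 2: gogvz

Answer: gogvz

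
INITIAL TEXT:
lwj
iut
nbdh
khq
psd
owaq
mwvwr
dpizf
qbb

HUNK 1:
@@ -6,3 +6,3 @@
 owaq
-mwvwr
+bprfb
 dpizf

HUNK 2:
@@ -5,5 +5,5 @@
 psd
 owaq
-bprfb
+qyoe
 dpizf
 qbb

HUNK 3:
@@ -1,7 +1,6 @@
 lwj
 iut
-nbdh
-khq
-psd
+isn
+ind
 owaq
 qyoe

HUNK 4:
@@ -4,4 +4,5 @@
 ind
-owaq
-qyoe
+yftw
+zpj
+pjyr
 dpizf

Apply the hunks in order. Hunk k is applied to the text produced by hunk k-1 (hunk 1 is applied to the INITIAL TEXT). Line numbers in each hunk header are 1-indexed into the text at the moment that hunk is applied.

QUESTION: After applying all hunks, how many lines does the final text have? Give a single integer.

Hunk 1: at line 6 remove [mwvwr] add [bprfb] -> 9 lines: lwj iut nbdh khq psd owaq bprfb dpizf qbb
Hunk 2: at line 5 remove [bprfb] add [qyoe] -> 9 lines: lwj iut nbdh khq psd owaq qyoe dpizf qbb
Hunk 3: at line 1 remove [nbdh,khq,psd] add [isn,ind] -> 8 lines: lwj iut isn ind owaq qyoe dpizf qbb
Hunk 4: at line 4 remove [owaq,qyoe] add [yftw,zpj,pjyr] -> 9 lines: lwj iut isn ind yftw zpj pjyr dpizf qbb
Final line count: 9

Answer: 9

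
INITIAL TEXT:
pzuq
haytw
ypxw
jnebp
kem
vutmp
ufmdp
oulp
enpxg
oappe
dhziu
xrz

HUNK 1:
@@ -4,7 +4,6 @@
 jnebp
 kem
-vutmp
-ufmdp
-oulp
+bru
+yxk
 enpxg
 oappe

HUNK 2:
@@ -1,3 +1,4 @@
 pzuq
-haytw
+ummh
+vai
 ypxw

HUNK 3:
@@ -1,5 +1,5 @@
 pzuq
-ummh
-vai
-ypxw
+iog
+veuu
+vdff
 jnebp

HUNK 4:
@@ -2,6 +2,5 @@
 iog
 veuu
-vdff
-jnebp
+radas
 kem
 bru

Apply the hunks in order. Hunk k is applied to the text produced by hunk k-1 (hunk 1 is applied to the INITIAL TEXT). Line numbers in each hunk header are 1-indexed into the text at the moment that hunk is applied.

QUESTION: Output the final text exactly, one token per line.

Hunk 1: at line 4 remove [vutmp,ufmdp,oulp] add [bru,yxk] -> 11 lines: pzuq haytw ypxw jnebp kem bru yxk enpxg oappe dhziu xrz
Hunk 2: at line 1 remove [haytw] add [ummh,vai] -> 12 lines: pzuq ummh vai ypxw jnebp kem bru yxk enpxg oappe dhziu xrz
Hunk 3: at line 1 remove [ummh,vai,ypxw] add [iog,veuu,vdff] -> 12 lines: pzuq iog veuu vdff jnebp kem bru yxk enpxg oappe dhziu xrz
Hunk 4: at line 2 remove [vdff,jnebp] add [radas] -> 11 lines: pzuq iog veuu radas kem bru yxk enpxg oappe dhziu xrz

Answer: pzuq
iog
veuu
radas
kem
bru
yxk
enpxg
oappe
dhziu
xrz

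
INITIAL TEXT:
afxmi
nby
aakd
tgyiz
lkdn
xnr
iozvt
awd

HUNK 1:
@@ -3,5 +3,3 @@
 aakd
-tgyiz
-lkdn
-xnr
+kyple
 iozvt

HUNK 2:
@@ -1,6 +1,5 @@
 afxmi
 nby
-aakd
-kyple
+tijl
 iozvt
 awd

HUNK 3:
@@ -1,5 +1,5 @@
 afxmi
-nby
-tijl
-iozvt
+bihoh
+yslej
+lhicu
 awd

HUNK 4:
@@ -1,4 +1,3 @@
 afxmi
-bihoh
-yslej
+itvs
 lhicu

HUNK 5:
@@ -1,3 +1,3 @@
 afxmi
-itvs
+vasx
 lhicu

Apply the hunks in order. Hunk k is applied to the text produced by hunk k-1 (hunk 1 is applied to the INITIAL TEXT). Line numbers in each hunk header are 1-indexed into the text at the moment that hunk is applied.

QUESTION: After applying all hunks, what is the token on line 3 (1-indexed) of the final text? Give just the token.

Hunk 1: at line 3 remove [tgyiz,lkdn,xnr] add [kyple] -> 6 lines: afxmi nby aakd kyple iozvt awd
Hunk 2: at line 1 remove [aakd,kyple] add [tijl] -> 5 lines: afxmi nby tijl iozvt awd
Hunk 3: at line 1 remove [nby,tijl,iozvt] add [bihoh,yslej,lhicu] -> 5 lines: afxmi bihoh yslej lhicu awd
Hunk 4: at line 1 remove [bihoh,yslej] add [itvs] -> 4 lines: afxmi itvs lhicu awd
Hunk 5: at line 1 remove [itvs] add [vasx] -> 4 lines: afxmi vasx lhicu awd
Final line 3: lhicu

Answer: lhicu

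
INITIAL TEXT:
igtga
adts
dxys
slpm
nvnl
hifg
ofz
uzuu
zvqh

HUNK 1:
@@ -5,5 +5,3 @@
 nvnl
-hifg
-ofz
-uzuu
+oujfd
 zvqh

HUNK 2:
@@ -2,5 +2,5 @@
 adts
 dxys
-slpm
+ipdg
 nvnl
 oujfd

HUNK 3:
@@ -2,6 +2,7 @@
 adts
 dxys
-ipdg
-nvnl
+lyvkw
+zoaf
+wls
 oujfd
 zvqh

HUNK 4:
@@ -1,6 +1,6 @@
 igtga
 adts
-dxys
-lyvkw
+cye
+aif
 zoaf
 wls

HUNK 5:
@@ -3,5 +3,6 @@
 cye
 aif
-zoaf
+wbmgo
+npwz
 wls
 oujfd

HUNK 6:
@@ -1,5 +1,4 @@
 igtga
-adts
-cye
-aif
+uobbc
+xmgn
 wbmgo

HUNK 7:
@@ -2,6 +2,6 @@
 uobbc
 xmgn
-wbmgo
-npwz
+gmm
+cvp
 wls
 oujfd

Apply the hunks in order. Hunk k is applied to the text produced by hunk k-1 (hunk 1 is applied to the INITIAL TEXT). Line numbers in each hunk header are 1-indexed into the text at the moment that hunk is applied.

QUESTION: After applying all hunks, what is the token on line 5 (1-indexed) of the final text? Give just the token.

Hunk 1: at line 5 remove [hifg,ofz,uzuu] add [oujfd] -> 7 lines: igtga adts dxys slpm nvnl oujfd zvqh
Hunk 2: at line 2 remove [slpm] add [ipdg] -> 7 lines: igtga adts dxys ipdg nvnl oujfd zvqh
Hunk 3: at line 2 remove [ipdg,nvnl] add [lyvkw,zoaf,wls] -> 8 lines: igtga adts dxys lyvkw zoaf wls oujfd zvqh
Hunk 4: at line 1 remove [dxys,lyvkw] add [cye,aif] -> 8 lines: igtga adts cye aif zoaf wls oujfd zvqh
Hunk 5: at line 3 remove [zoaf] add [wbmgo,npwz] -> 9 lines: igtga adts cye aif wbmgo npwz wls oujfd zvqh
Hunk 6: at line 1 remove [adts,cye,aif] add [uobbc,xmgn] -> 8 lines: igtga uobbc xmgn wbmgo npwz wls oujfd zvqh
Hunk 7: at line 2 remove [wbmgo,npwz] add [gmm,cvp] -> 8 lines: igtga uobbc xmgn gmm cvp wls oujfd zvqh
Final line 5: cvp

Answer: cvp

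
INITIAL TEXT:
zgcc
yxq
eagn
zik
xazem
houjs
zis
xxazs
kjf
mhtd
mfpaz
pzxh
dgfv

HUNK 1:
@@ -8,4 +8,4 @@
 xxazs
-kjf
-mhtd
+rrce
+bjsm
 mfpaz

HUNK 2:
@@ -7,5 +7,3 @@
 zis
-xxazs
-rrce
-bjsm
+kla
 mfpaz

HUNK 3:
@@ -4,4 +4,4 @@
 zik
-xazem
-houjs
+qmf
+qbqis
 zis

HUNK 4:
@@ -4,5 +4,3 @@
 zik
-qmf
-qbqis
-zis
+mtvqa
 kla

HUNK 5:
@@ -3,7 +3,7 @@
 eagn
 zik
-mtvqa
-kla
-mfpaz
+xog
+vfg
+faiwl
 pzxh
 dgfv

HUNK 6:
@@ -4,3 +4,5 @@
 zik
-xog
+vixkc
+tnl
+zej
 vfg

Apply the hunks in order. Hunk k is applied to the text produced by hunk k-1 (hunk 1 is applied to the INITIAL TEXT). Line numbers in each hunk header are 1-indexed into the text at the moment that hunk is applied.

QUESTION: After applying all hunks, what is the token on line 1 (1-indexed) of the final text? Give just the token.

Hunk 1: at line 8 remove [kjf,mhtd] add [rrce,bjsm] -> 13 lines: zgcc yxq eagn zik xazem houjs zis xxazs rrce bjsm mfpaz pzxh dgfv
Hunk 2: at line 7 remove [xxazs,rrce,bjsm] add [kla] -> 11 lines: zgcc yxq eagn zik xazem houjs zis kla mfpaz pzxh dgfv
Hunk 3: at line 4 remove [xazem,houjs] add [qmf,qbqis] -> 11 lines: zgcc yxq eagn zik qmf qbqis zis kla mfpaz pzxh dgfv
Hunk 4: at line 4 remove [qmf,qbqis,zis] add [mtvqa] -> 9 lines: zgcc yxq eagn zik mtvqa kla mfpaz pzxh dgfv
Hunk 5: at line 3 remove [mtvqa,kla,mfpaz] add [xog,vfg,faiwl] -> 9 lines: zgcc yxq eagn zik xog vfg faiwl pzxh dgfv
Hunk 6: at line 4 remove [xog] add [vixkc,tnl,zej] -> 11 lines: zgcc yxq eagn zik vixkc tnl zej vfg faiwl pzxh dgfv
Final line 1: zgcc

Answer: zgcc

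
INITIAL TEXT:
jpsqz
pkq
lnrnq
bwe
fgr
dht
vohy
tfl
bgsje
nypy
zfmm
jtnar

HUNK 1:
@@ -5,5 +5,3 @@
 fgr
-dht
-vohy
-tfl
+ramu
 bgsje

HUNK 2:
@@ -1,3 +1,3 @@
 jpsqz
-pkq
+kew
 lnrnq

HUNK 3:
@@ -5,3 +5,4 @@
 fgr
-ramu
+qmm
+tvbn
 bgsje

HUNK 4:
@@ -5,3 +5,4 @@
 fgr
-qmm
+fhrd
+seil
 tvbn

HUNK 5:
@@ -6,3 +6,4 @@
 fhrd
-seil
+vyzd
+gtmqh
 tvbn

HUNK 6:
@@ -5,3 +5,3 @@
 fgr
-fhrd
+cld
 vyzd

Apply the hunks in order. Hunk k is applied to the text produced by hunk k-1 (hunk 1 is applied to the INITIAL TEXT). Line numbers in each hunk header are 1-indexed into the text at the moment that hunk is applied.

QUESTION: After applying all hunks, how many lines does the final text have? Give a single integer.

Hunk 1: at line 5 remove [dht,vohy,tfl] add [ramu] -> 10 lines: jpsqz pkq lnrnq bwe fgr ramu bgsje nypy zfmm jtnar
Hunk 2: at line 1 remove [pkq] add [kew] -> 10 lines: jpsqz kew lnrnq bwe fgr ramu bgsje nypy zfmm jtnar
Hunk 3: at line 5 remove [ramu] add [qmm,tvbn] -> 11 lines: jpsqz kew lnrnq bwe fgr qmm tvbn bgsje nypy zfmm jtnar
Hunk 4: at line 5 remove [qmm] add [fhrd,seil] -> 12 lines: jpsqz kew lnrnq bwe fgr fhrd seil tvbn bgsje nypy zfmm jtnar
Hunk 5: at line 6 remove [seil] add [vyzd,gtmqh] -> 13 lines: jpsqz kew lnrnq bwe fgr fhrd vyzd gtmqh tvbn bgsje nypy zfmm jtnar
Hunk 6: at line 5 remove [fhrd] add [cld] -> 13 lines: jpsqz kew lnrnq bwe fgr cld vyzd gtmqh tvbn bgsje nypy zfmm jtnar
Final line count: 13

Answer: 13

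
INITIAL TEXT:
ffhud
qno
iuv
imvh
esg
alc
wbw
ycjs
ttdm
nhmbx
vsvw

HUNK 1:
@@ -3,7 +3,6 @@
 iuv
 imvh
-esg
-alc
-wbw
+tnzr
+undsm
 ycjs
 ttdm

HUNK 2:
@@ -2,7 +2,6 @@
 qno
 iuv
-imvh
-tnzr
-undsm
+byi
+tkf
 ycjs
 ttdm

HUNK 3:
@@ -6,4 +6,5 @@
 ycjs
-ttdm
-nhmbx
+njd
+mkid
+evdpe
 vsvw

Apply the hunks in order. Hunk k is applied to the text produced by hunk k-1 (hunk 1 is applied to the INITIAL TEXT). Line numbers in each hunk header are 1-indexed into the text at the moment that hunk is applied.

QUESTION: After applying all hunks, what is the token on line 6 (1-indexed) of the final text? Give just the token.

Hunk 1: at line 3 remove [esg,alc,wbw] add [tnzr,undsm] -> 10 lines: ffhud qno iuv imvh tnzr undsm ycjs ttdm nhmbx vsvw
Hunk 2: at line 2 remove [imvh,tnzr,undsm] add [byi,tkf] -> 9 lines: ffhud qno iuv byi tkf ycjs ttdm nhmbx vsvw
Hunk 3: at line 6 remove [ttdm,nhmbx] add [njd,mkid,evdpe] -> 10 lines: ffhud qno iuv byi tkf ycjs njd mkid evdpe vsvw
Final line 6: ycjs

Answer: ycjs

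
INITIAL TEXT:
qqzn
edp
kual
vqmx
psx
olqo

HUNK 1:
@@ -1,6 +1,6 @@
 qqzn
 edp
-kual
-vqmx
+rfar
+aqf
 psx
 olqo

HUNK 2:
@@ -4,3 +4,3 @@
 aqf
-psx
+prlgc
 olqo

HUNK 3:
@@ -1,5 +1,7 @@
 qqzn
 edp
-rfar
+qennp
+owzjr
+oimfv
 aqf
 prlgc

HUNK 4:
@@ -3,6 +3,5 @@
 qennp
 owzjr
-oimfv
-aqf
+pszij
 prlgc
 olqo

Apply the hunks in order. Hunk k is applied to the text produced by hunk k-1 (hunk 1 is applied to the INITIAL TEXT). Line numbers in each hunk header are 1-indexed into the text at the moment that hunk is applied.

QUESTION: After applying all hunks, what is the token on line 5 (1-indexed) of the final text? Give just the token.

Answer: pszij

Derivation:
Hunk 1: at line 1 remove [kual,vqmx] add [rfar,aqf] -> 6 lines: qqzn edp rfar aqf psx olqo
Hunk 2: at line 4 remove [psx] add [prlgc] -> 6 lines: qqzn edp rfar aqf prlgc olqo
Hunk 3: at line 1 remove [rfar] add [qennp,owzjr,oimfv] -> 8 lines: qqzn edp qennp owzjr oimfv aqf prlgc olqo
Hunk 4: at line 3 remove [oimfv,aqf] add [pszij] -> 7 lines: qqzn edp qennp owzjr pszij prlgc olqo
Final line 5: pszij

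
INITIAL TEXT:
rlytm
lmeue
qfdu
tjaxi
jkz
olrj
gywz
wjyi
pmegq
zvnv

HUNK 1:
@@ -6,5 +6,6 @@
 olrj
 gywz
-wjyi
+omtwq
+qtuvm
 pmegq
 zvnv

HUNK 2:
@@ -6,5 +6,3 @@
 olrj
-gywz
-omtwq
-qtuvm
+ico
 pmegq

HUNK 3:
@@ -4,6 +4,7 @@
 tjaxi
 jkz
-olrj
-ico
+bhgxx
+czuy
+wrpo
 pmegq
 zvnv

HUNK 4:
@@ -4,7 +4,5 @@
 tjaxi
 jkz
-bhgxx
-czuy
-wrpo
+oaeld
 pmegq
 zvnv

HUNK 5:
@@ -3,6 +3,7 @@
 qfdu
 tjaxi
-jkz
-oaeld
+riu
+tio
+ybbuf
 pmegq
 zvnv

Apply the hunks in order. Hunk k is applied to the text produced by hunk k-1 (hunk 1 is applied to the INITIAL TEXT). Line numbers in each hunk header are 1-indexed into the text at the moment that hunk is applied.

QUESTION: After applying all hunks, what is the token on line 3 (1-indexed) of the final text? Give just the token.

Answer: qfdu

Derivation:
Hunk 1: at line 6 remove [wjyi] add [omtwq,qtuvm] -> 11 lines: rlytm lmeue qfdu tjaxi jkz olrj gywz omtwq qtuvm pmegq zvnv
Hunk 2: at line 6 remove [gywz,omtwq,qtuvm] add [ico] -> 9 lines: rlytm lmeue qfdu tjaxi jkz olrj ico pmegq zvnv
Hunk 3: at line 4 remove [olrj,ico] add [bhgxx,czuy,wrpo] -> 10 lines: rlytm lmeue qfdu tjaxi jkz bhgxx czuy wrpo pmegq zvnv
Hunk 4: at line 4 remove [bhgxx,czuy,wrpo] add [oaeld] -> 8 lines: rlytm lmeue qfdu tjaxi jkz oaeld pmegq zvnv
Hunk 5: at line 3 remove [jkz,oaeld] add [riu,tio,ybbuf] -> 9 lines: rlytm lmeue qfdu tjaxi riu tio ybbuf pmegq zvnv
Final line 3: qfdu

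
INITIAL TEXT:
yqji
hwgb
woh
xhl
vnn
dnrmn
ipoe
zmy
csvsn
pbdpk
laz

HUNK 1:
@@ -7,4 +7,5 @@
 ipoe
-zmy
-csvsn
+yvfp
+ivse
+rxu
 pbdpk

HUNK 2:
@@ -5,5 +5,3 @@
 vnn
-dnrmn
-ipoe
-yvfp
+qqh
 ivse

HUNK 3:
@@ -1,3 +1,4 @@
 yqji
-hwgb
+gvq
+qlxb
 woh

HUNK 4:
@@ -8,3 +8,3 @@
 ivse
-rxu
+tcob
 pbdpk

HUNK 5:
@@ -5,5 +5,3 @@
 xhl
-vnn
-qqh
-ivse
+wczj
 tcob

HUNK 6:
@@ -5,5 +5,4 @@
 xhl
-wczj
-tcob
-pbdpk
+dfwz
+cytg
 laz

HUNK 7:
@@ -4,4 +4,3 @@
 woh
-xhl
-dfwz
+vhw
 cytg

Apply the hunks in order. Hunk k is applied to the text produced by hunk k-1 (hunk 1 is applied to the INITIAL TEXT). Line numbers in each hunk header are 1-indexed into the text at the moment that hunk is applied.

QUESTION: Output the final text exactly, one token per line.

Hunk 1: at line 7 remove [zmy,csvsn] add [yvfp,ivse,rxu] -> 12 lines: yqji hwgb woh xhl vnn dnrmn ipoe yvfp ivse rxu pbdpk laz
Hunk 2: at line 5 remove [dnrmn,ipoe,yvfp] add [qqh] -> 10 lines: yqji hwgb woh xhl vnn qqh ivse rxu pbdpk laz
Hunk 3: at line 1 remove [hwgb] add [gvq,qlxb] -> 11 lines: yqji gvq qlxb woh xhl vnn qqh ivse rxu pbdpk laz
Hunk 4: at line 8 remove [rxu] add [tcob] -> 11 lines: yqji gvq qlxb woh xhl vnn qqh ivse tcob pbdpk laz
Hunk 5: at line 5 remove [vnn,qqh,ivse] add [wczj] -> 9 lines: yqji gvq qlxb woh xhl wczj tcob pbdpk laz
Hunk 6: at line 5 remove [wczj,tcob,pbdpk] add [dfwz,cytg] -> 8 lines: yqji gvq qlxb woh xhl dfwz cytg laz
Hunk 7: at line 4 remove [xhl,dfwz] add [vhw] -> 7 lines: yqji gvq qlxb woh vhw cytg laz

Answer: yqji
gvq
qlxb
woh
vhw
cytg
laz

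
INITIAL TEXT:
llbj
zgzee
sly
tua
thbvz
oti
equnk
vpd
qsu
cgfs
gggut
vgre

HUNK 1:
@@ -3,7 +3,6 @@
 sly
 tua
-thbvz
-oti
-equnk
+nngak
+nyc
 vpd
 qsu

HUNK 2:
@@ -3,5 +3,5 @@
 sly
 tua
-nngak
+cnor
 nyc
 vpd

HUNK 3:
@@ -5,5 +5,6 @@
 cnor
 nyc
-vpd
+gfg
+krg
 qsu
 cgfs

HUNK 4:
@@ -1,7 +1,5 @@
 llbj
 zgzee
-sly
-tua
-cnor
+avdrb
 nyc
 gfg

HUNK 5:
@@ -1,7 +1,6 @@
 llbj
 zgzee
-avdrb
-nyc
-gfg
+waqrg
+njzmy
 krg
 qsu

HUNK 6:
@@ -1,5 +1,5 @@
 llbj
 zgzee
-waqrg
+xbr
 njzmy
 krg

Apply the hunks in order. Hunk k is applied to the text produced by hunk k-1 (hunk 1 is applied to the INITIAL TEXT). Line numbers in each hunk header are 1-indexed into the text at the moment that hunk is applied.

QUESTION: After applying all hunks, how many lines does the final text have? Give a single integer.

Answer: 9

Derivation:
Hunk 1: at line 3 remove [thbvz,oti,equnk] add [nngak,nyc] -> 11 lines: llbj zgzee sly tua nngak nyc vpd qsu cgfs gggut vgre
Hunk 2: at line 3 remove [nngak] add [cnor] -> 11 lines: llbj zgzee sly tua cnor nyc vpd qsu cgfs gggut vgre
Hunk 3: at line 5 remove [vpd] add [gfg,krg] -> 12 lines: llbj zgzee sly tua cnor nyc gfg krg qsu cgfs gggut vgre
Hunk 4: at line 1 remove [sly,tua,cnor] add [avdrb] -> 10 lines: llbj zgzee avdrb nyc gfg krg qsu cgfs gggut vgre
Hunk 5: at line 1 remove [avdrb,nyc,gfg] add [waqrg,njzmy] -> 9 lines: llbj zgzee waqrg njzmy krg qsu cgfs gggut vgre
Hunk 6: at line 1 remove [waqrg] add [xbr] -> 9 lines: llbj zgzee xbr njzmy krg qsu cgfs gggut vgre
Final line count: 9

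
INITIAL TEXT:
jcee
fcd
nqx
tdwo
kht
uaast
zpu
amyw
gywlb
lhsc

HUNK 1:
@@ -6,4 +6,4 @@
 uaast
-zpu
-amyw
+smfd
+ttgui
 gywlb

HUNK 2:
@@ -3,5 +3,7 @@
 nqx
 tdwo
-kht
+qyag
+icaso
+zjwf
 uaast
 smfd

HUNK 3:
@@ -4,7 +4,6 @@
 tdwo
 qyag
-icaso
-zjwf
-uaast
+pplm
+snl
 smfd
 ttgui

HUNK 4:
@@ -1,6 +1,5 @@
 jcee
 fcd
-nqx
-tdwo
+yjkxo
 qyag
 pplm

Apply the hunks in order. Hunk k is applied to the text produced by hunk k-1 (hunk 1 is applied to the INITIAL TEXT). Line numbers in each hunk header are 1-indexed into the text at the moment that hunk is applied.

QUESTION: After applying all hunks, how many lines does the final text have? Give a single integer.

Answer: 10

Derivation:
Hunk 1: at line 6 remove [zpu,amyw] add [smfd,ttgui] -> 10 lines: jcee fcd nqx tdwo kht uaast smfd ttgui gywlb lhsc
Hunk 2: at line 3 remove [kht] add [qyag,icaso,zjwf] -> 12 lines: jcee fcd nqx tdwo qyag icaso zjwf uaast smfd ttgui gywlb lhsc
Hunk 3: at line 4 remove [icaso,zjwf,uaast] add [pplm,snl] -> 11 lines: jcee fcd nqx tdwo qyag pplm snl smfd ttgui gywlb lhsc
Hunk 4: at line 1 remove [nqx,tdwo] add [yjkxo] -> 10 lines: jcee fcd yjkxo qyag pplm snl smfd ttgui gywlb lhsc
Final line count: 10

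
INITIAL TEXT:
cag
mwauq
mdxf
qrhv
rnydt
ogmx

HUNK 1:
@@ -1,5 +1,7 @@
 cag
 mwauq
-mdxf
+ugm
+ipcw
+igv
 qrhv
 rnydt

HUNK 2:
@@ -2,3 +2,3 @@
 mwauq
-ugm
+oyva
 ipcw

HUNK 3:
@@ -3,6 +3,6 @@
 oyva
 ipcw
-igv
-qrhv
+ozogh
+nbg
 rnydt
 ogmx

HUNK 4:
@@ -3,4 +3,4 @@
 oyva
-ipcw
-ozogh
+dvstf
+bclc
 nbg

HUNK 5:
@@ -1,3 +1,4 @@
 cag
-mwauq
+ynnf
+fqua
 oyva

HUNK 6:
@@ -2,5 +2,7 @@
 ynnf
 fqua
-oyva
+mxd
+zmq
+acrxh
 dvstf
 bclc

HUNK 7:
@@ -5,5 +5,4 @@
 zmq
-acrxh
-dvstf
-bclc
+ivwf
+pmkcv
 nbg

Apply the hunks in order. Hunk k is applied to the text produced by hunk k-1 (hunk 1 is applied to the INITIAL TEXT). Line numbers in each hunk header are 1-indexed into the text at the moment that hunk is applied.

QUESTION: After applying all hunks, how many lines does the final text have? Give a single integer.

Hunk 1: at line 1 remove [mdxf] add [ugm,ipcw,igv] -> 8 lines: cag mwauq ugm ipcw igv qrhv rnydt ogmx
Hunk 2: at line 2 remove [ugm] add [oyva] -> 8 lines: cag mwauq oyva ipcw igv qrhv rnydt ogmx
Hunk 3: at line 3 remove [igv,qrhv] add [ozogh,nbg] -> 8 lines: cag mwauq oyva ipcw ozogh nbg rnydt ogmx
Hunk 4: at line 3 remove [ipcw,ozogh] add [dvstf,bclc] -> 8 lines: cag mwauq oyva dvstf bclc nbg rnydt ogmx
Hunk 5: at line 1 remove [mwauq] add [ynnf,fqua] -> 9 lines: cag ynnf fqua oyva dvstf bclc nbg rnydt ogmx
Hunk 6: at line 2 remove [oyva] add [mxd,zmq,acrxh] -> 11 lines: cag ynnf fqua mxd zmq acrxh dvstf bclc nbg rnydt ogmx
Hunk 7: at line 5 remove [acrxh,dvstf,bclc] add [ivwf,pmkcv] -> 10 lines: cag ynnf fqua mxd zmq ivwf pmkcv nbg rnydt ogmx
Final line count: 10

Answer: 10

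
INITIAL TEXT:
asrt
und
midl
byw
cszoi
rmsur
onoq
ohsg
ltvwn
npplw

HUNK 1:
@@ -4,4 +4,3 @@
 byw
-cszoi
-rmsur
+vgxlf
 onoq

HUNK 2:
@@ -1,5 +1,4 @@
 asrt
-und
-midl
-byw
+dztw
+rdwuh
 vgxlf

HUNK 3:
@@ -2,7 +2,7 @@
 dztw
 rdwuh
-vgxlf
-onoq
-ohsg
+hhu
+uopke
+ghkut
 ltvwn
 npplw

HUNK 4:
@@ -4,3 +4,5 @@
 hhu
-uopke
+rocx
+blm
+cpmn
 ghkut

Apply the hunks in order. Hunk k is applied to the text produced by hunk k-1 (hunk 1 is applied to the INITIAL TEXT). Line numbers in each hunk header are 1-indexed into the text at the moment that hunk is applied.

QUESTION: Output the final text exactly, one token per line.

Hunk 1: at line 4 remove [cszoi,rmsur] add [vgxlf] -> 9 lines: asrt und midl byw vgxlf onoq ohsg ltvwn npplw
Hunk 2: at line 1 remove [und,midl,byw] add [dztw,rdwuh] -> 8 lines: asrt dztw rdwuh vgxlf onoq ohsg ltvwn npplw
Hunk 3: at line 2 remove [vgxlf,onoq,ohsg] add [hhu,uopke,ghkut] -> 8 lines: asrt dztw rdwuh hhu uopke ghkut ltvwn npplw
Hunk 4: at line 4 remove [uopke] add [rocx,blm,cpmn] -> 10 lines: asrt dztw rdwuh hhu rocx blm cpmn ghkut ltvwn npplw

Answer: asrt
dztw
rdwuh
hhu
rocx
blm
cpmn
ghkut
ltvwn
npplw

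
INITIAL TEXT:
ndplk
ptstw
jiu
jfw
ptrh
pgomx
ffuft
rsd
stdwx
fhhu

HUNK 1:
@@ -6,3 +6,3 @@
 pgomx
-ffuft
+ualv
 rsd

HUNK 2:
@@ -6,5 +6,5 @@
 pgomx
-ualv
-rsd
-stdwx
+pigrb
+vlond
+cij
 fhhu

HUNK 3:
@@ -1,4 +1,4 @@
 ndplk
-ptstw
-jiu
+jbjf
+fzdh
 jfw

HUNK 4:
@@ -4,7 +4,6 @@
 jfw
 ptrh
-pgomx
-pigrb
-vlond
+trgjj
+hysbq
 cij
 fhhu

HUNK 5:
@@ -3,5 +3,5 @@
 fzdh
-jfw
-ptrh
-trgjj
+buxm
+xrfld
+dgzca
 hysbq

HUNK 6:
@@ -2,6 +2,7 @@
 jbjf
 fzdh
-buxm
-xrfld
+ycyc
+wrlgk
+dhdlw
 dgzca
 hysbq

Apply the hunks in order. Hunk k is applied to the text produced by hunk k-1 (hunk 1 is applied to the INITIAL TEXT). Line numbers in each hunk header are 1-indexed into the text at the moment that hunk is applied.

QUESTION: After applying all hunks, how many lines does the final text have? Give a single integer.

Hunk 1: at line 6 remove [ffuft] add [ualv] -> 10 lines: ndplk ptstw jiu jfw ptrh pgomx ualv rsd stdwx fhhu
Hunk 2: at line 6 remove [ualv,rsd,stdwx] add [pigrb,vlond,cij] -> 10 lines: ndplk ptstw jiu jfw ptrh pgomx pigrb vlond cij fhhu
Hunk 3: at line 1 remove [ptstw,jiu] add [jbjf,fzdh] -> 10 lines: ndplk jbjf fzdh jfw ptrh pgomx pigrb vlond cij fhhu
Hunk 4: at line 4 remove [pgomx,pigrb,vlond] add [trgjj,hysbq] -> 9 lines: ndplk jbjf fzdh jfw ptrh trgjj hysbq cij fhhu
Hunk 5: at line 3 remove [jfw,ptrh,trgjj] add [buxm,xrfld,dgzca] -> 9 lines: ndplk jbjf fzdh buxm xrfld dgzca hysbq cij fhhu
Hunk 6: at line 2 remove [buxm,xrfld] add [ycyc,wrlgk,dhdlw] -> 10 lines: ndplk jbjf fzdh ycyc wrlgk dhdlw dgzca hysbq cij fhhu
Final line count: 10

Answer: 10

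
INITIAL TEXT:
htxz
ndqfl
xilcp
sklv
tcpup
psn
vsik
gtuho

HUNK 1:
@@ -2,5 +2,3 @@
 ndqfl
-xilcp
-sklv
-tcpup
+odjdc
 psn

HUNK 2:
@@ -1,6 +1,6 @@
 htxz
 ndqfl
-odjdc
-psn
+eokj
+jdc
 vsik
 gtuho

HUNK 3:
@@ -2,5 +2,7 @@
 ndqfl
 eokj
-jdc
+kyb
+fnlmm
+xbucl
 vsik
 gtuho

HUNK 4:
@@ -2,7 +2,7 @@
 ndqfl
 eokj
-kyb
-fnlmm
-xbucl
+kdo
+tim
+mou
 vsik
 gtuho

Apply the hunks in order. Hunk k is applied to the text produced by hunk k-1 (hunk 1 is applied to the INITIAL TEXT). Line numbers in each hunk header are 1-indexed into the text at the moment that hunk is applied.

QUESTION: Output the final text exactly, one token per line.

Hunk 1: at line 2 remove [xilcp,sklv,tcpup] add [odjdc] -> 6 lines: htxz ndqfl odjdc psn vsik gtuho
Hunk 2: at line 1 remove [odjdc,psn] add [eokj,jdc] -> 6 lines: htxz ndqfl eokj jdc vsik gtuho
Hunk 3: at line 2 remove [jdc] add [kyb,fnlmm,xbucl] -> 8 lines: htxz ndqfl eokj kyb fnlmm xbucl vsik gtuho
Hunk 4: at line 2 remove [kyb,fnlmm,xbucl] add [kdo,tim,mou] -> 8 lines: htxz ndqfl eokj kdo tim mou vsik gtuho

Answer: htxz
ndqfl
eokj
kdo
tim
mou
vsik
gtuho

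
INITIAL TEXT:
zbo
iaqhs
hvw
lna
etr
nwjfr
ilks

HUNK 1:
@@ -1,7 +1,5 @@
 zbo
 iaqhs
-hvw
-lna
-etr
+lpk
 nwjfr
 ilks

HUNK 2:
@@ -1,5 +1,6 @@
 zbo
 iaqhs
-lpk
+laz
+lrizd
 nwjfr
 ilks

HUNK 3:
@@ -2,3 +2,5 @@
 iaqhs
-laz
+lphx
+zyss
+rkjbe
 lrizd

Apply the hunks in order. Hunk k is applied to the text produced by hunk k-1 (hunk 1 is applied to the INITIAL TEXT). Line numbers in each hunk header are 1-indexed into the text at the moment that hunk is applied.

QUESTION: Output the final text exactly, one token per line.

Answer: zbo
iaqhs
lphx
zyss
rkjbe
lrizd
nwjfr
ilks

Derivation:
Hunk 1: at line 1 remove [hvw,lna,etr] add [lpk] -> 5 lines: zbo iaqhs lpk nwjfr ilks
Hunk 2: at line 1 remove [lpk] add [laz,lrizd] -> 6 lines: zbo iaqhs laz lrizd nwjfr ilks
Hunk 3: at line 2 remove [laz] add [lphx,zyss,rkjbe] -> 8 lines: zbo iaqhs lphx zyss rkjbe lrizd nwjfr ilks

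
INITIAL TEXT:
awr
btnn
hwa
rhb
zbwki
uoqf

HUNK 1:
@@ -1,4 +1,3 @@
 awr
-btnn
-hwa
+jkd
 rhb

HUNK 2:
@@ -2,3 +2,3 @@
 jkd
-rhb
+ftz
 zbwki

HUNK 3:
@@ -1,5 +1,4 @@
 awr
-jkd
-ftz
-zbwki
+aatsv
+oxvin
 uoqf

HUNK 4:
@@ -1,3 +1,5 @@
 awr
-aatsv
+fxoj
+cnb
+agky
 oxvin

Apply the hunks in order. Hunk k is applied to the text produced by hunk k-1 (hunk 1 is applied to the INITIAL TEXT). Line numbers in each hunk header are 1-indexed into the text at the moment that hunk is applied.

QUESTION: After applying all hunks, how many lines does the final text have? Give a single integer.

Hunk 1: at line 1 remove [btnn,hwa] add [jkd] -> 5 lines: awr jkd rhb zbwki uoqf
Hunk 2: at line 2 remove [rhb] add [ftz] -> 5 lines: awr jkd ftz zbwki uoqf
Hunk 3: at line 1 remove [jkd,ftz,zbwki] add [aatsv,oxvin] -> 4 lines: awr aatsv oxvin uoqf
Hunk 4: at line 1 remove [aatsv] add [fxoj,cnb,agky] -> 6 lines: awr fxoj cnb agky oxvin uoqf
Final line count: 6

Answer: 6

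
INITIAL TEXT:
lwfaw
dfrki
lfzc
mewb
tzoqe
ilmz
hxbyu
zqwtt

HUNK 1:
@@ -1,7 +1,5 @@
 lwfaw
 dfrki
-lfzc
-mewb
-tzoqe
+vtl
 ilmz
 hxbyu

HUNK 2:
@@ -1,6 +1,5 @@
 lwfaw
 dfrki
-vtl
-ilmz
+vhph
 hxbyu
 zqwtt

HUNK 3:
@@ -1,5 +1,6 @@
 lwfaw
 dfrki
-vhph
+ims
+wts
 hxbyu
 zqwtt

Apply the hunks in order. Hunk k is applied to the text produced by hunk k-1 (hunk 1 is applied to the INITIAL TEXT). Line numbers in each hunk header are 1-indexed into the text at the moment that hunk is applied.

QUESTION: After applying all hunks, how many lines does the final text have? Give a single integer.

Answer: 6

Derivation:
Hunk 1: at line 1 remove [lfzc,mewb,tzoqe] add [vtl] -> 6 lines: lwfaw dfrki vtl ilmz hxbyu zqwtt
Hunk 2: at line 1 remove [vtl,ilmz] add [vhph] -> 5 lines: lwfaw dfrki vhph hxbyu zqwtt
Hunk 3: at line 1 remove [vhph] add [ims,wts] -> 6 lines: lwfaw dfrki ims wts hxbyu zqwtt
Final line count: 6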